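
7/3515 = 7/3515 = 0.00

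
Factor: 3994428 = 2^2*3^1*367^1*907^1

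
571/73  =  571/73=   7.82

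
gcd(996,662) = 2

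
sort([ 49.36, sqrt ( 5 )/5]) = [ sqrt( 5)/5,49.36] 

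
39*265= 10335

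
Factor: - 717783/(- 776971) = 3^1 * 11^1*13^ ( - 1 ) * 59^( - 1)* 1013^( - 1 )*21751^1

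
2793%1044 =705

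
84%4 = 0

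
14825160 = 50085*296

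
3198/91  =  246/7= 35.14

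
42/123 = 14/41= 0.34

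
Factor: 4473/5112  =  7/8 = 2^( - 3 ) * 7^1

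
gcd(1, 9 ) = 1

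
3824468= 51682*74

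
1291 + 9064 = 10355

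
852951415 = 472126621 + 380824794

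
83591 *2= 167182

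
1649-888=761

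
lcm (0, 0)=0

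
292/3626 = 146/1813 = 0.08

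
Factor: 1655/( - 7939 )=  - 5^1*  17^( - 1)*331^1*467^ ( - 1) 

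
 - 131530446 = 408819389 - 540349835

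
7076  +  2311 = 9387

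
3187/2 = 1593+1/2 = 1593.50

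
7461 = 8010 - 549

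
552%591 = 552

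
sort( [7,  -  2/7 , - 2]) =[ - 2, - 2/7, 7] 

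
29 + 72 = 101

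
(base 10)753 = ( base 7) 2124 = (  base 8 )1361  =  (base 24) 179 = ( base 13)45c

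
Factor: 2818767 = 3^1*7^1*134227^1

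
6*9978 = 59868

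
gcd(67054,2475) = 1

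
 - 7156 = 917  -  8073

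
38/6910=19/3455 = 0.01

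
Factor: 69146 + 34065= 103211 =29^1*3559^1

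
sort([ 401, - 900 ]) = [ - 900, 401 ] 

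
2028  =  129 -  - 1899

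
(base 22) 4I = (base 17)64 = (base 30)3g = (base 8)152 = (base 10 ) 106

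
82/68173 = 82/68173 = 0.00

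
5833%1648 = 889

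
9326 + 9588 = 18914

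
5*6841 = 34205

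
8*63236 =505888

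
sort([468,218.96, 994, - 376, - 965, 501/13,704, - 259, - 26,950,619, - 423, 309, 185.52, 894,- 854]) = [ - 965, - 854, - 423,-376, - 259, - 26, 501/13, 185.52, 218.96,309, 468,  619,704, 894, 950, 994]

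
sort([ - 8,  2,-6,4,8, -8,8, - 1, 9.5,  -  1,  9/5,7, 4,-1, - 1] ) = [ - 8, - 8, - 6, - 1, - 1, - 1, - 1,9/5,  2,4,4,  7,8, 8,9.5 ]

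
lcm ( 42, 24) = 168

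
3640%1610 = 420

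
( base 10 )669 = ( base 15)2E9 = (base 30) m9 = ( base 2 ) 1010011101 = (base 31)li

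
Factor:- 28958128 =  - 2^4*19^1*95257^1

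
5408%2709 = 2699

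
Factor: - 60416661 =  - 3^1*53^1*379979^1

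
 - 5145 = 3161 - 8306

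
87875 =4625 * 19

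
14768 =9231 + 5537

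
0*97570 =0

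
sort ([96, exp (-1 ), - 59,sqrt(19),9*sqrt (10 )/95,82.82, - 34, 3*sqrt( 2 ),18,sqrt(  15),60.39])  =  [ - 59 , - 34,9 *sqrt( 10)/95, exp( - 1 ),sqrt (15) , 3 * sqrt(2),sqrt(19 ), 18,60.39,82.82, 96] 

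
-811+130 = -681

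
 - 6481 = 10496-16977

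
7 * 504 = 3528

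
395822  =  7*56546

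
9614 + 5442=15056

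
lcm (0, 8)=0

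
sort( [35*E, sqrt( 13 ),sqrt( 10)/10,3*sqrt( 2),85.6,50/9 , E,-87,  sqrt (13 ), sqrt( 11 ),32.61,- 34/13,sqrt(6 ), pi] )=[ - 87,-34/13,sqrt( 10)/10,sqrt( 6),E,  pi, sqrt( 11),sqrt( 13 ),sqrt(13), 3*sqrt( 2 ), 50/9,32.61,85.6,35*E]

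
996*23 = 22908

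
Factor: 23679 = 3^3* 877^1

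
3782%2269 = 1513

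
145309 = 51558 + 93751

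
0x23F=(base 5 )4300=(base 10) 575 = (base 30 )j5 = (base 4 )20333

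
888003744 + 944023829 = 1832027573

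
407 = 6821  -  6414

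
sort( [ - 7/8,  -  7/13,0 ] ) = [ - 7/8,  -  7/13, 0]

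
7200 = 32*225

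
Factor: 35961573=3^1*11987191^1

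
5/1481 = 5/1481 = 0.00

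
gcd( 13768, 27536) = 13768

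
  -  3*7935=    - 23805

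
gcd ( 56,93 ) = 1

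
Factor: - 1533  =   - 3^1*7^1 * 73^1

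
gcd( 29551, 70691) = 1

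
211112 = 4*52778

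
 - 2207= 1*( - 2207)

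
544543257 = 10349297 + 534193960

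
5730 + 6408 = 12138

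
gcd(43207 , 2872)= 1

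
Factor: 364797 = 3^3*59^1*  229^1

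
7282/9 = 809 + 1/9 =809.11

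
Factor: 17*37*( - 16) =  - 2^4*17^1*37^1= - 10064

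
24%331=24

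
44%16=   12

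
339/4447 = 339/4447 = 0.08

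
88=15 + 73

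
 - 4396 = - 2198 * 2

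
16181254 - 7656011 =8525243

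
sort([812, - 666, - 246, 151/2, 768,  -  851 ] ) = [ - 851, - 666, - 246, 151/2, 768,812] 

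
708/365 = 708/365=1.94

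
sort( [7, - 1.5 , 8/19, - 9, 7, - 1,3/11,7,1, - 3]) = [- 9, - 3,  -  1.5,  -  1, 3/11, 8/19 , 1,7, 7,7]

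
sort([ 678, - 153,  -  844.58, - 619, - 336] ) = [ - 844.58, - 619,  -  336, - 153,678 ] 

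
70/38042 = 35/19021 = 0.00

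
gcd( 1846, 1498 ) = 2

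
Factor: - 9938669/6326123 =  - 13^1*61^1 * 83^1*151^1*6326123^ (  -  1)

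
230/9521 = 230/9521 = 0.02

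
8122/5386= 4061/2693  =  1.51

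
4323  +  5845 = 10168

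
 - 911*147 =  - 133917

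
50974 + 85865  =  136839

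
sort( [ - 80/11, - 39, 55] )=[ - 39 , - 80/11,55] 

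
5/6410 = 1/1282 = 0.00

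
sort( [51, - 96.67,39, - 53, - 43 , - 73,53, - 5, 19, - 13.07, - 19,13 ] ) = [ - 96.67, - 73, - 53, - 43, - 19, - 13.07, - 5,13, 19, 39, 51,53]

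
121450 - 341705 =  - 220255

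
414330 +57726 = 472056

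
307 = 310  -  3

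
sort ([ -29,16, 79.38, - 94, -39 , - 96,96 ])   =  [ - 96 ,  -  94, - 39, - 29,16,79.38,96]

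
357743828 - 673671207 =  - 315927379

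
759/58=759/58 = 13.09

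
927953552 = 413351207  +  514602345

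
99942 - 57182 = 42760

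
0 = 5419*0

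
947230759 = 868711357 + 78519402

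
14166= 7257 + 6909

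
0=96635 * 0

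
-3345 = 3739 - 7084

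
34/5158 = 17/2579 = 0.01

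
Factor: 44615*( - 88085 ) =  - 5^2*79^1*223^1*8923^1 = - 3929912275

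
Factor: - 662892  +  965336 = 302444 = 2^2*75611^1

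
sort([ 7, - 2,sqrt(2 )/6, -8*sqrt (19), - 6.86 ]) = [-8 *sqrt(19), - 6.86, - 2, sqrt(2)/6, 7]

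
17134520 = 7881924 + 9252596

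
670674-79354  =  591320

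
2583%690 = 513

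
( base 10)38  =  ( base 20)1i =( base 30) 18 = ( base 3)1102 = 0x26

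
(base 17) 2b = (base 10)45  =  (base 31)1E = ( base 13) 36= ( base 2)101101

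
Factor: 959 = 7^1*137^1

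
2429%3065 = 2429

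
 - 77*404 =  - 31108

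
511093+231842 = 742935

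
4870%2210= 450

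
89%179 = 89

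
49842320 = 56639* 880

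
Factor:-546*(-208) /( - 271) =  - 2^5 * 3^1 * 7^1*13^2*271^( - 1) = - 113568/271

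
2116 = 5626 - 3510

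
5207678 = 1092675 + 4115003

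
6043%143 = 37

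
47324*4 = 189296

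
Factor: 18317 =13^1 *1409^1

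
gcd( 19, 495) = 1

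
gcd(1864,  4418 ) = 2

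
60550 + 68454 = 129004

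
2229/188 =11+ 161/188 = 11.86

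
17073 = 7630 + 9443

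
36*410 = 14760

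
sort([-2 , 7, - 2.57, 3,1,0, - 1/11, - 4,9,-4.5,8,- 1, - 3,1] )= [-4.5,- 4,-3, - 2.57, - 2,-1, - 1/11,0, 1, 1, 3 , 7, 8, 9]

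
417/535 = 417/535 = 0.78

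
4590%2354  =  2236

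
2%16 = 2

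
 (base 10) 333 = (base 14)19b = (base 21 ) FI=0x14D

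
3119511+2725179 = 5844690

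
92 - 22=70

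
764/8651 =764/8651= 0.09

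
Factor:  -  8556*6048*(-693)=35860454784 = 2^7 * 3^6*7^2*11^1*23^1*31^1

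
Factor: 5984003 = 677^1 * 8839^1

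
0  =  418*0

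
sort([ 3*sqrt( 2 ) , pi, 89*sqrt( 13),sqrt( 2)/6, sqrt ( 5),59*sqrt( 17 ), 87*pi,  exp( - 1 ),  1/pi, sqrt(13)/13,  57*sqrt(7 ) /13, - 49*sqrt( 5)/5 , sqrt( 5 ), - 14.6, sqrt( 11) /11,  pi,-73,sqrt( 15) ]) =[- 73,-49 * sqrt( 5) /5, - 14.6,sqrt( 2 )/6,sqrt( 13)/13 , sqrt( 11 ) /11,1/pi, exp(-1), sqrt( 5 ), sqrt ( 5 ), pi,  pi,sqrt (15 ),  3*sqrt(2 ), 57*sqrt( 7) /13,59*sqrt( 17 ), 87*pi,  89*sqrt( 13 ) ]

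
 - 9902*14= - 138628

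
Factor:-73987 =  - 241^1 * 307^1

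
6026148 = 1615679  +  4410469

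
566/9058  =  283/4529= 0.06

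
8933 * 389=3474937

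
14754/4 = 7377/2 = 3688.50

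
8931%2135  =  391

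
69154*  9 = 622386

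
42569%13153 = 3110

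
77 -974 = -897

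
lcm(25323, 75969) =75969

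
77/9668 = 77/9668 = 0.01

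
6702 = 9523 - 2821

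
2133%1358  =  775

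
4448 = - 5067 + 9515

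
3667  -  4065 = -398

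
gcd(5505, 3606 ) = 3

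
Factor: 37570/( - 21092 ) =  - 18785/10546 = - 2^(  -  1)*5^1*13^1*17^2*5273^( - 1) 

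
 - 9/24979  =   - 9/24979 = - 0.00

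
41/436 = 41/436  =  0.09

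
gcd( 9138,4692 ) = 6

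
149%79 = 70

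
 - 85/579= - 85/579  =  - 0.15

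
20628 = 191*108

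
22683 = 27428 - 4745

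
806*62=49972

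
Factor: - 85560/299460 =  - 2/7 = - 2^1*7^( - 1) 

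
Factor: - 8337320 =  - 2^3 * 5^1* 208433^1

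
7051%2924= 1203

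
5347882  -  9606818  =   - 4258936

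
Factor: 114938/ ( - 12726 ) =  - 3^( - 2 )*7^( - 1 )*569^1 = - 569/63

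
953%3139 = 953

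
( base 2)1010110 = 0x56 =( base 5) 321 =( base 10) 86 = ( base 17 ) 51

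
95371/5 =95371/5 = 19074.20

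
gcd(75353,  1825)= 1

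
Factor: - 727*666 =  - 2^1 * 3^2  *37^1*727^1 = - 484182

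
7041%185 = 11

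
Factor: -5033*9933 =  - 3^1*7^2*11^1*43^1*719^1 = - 49992789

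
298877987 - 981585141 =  - 682707154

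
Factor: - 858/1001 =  - 6/7 = - 2^1*3^1*7^( - 1)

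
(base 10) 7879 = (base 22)G63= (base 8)17307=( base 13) 3781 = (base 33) 77p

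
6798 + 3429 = 10227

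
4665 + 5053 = 9718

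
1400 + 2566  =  3966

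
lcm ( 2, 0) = 0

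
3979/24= 3979/24 =165.79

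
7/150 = 7/150 = 0.05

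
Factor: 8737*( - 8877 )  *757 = - 3^1*11^1*269^1*757^1*8737^1 = - 58711670193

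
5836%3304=2532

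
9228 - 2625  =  6603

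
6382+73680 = 80062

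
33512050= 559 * 59950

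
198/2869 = 198/2869 = 0.07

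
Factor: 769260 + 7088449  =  7857709^1= 7857709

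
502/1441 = 502/1441 = 0.35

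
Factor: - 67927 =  - 67927^1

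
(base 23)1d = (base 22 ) 1E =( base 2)100100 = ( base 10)36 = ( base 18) 20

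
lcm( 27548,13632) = 1322304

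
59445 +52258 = 111703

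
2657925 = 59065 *45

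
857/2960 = 857/2960 = 0.29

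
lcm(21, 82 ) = 1722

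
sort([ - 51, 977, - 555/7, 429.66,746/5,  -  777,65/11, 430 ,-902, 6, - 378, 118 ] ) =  [ - 902,-777, - 378,  -  555/7,-51,  65/11, 6,118 , 746/5 , 429.66, 430, 977]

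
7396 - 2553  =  4843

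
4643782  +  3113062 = 7756844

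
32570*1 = 32570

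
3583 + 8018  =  11601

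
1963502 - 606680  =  1356822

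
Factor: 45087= 3^1*7^1*19^1*113^1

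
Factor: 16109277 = 3^1*5369759^1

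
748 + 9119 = 9867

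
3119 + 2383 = 5502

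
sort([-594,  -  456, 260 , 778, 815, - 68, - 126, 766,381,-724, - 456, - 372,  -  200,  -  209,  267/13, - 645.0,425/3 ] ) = [ - 724, - 645.0, - 594, - 456, - 456, - 372, - 209,-200, - 126, - 68, 267/13,425/3, 260,  381, 766,  778, 815]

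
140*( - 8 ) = -1120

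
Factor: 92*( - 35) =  - 2^2*5^1*7^1*23^1  =  - 3220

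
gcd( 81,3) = 3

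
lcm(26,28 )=364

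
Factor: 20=2^2*5^1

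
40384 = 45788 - 5404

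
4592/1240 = 3 + 109/155 = 3.70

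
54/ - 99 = -6/11 = - 0.55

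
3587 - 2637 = 950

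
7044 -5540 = 1504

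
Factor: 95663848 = 2^3*7^1*1708283^1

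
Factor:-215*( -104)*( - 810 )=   -18111600  =  -2^4*3^4 * 5^2*13^1*43^1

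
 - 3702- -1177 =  - 2525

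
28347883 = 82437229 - 54089346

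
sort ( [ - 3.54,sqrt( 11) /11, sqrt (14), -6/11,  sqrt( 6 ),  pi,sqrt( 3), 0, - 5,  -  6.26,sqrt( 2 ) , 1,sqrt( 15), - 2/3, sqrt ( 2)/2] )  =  [-6.26, - 5, -3.54, - 2/3, - 6/11, 0, sqrt ( 11 )/11,sqrt (2) /2, 1, sqrt( 2 ), sqrt ( 3),sqrt( 6), pi,sqrt(14), sqrt (15 ) ]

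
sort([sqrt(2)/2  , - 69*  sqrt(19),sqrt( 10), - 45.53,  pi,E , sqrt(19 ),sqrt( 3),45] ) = [ - 69*sqrt(19), - 45.53, sqrt(2)/2,sqrt (3),E,pi, sqrt(10),  sqrt(19 ), 45 ]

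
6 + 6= 12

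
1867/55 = 33 + 52/55 = 33.95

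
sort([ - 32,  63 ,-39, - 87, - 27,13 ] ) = [-87, - 39, - 32, - 27, 13,63 ] 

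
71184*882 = 62784288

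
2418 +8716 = 11134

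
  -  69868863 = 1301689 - 71170552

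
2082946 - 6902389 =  - 4819443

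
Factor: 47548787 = 11^1*13^1*332509^1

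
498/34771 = 498/34771 = 0.01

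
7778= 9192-1414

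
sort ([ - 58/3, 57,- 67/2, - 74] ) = [ - 74,  -  67/2, - 58/3,57 ] 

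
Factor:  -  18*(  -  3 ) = 54 =2^1*3^3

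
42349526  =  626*67651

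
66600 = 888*75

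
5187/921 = 5 + 194/307  =  5.63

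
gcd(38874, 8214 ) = 6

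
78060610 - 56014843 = 22045767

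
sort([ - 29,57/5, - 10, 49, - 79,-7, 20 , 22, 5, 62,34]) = [ - 79, - 29, - 10, - 7, 5, 57/5,20,22,34,49, 62 ]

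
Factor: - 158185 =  - 5^1*17^1*1861^1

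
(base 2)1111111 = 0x7f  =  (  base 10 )127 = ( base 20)67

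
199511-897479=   -  697968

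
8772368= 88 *99686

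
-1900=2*(  -  950)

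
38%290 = 38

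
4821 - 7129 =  - 2308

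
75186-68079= 7107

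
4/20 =1/5  =  0.20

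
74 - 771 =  - 697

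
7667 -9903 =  - 2236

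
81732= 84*973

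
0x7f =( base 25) 52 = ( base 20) 67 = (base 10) 127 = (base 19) 6d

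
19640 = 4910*4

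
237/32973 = 79/10991 = 0.01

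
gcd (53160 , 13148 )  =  4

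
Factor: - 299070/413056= -149535/206528 = -2^( -6 )*3^2*5^1*7^(- 1) * 461^ (-1 )*3323^1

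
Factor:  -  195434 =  - 2^1*19^1*37^1*139^1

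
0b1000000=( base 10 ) 64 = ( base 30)24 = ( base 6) 144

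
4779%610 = 509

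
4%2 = 0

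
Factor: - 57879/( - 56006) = 2^ ( - 1)*3^2*41^( -1)*59^1*109^1*683^( - 1)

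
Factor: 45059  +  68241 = 113300  =  2^2*5^2*11^1*103^1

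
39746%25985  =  13761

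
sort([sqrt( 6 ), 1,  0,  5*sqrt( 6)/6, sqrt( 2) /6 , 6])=[ 0,sqrt (2 )/6 , 1,5*sqrt( 6) /6,  sqrt(6 ),6]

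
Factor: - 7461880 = -2^3*5^1*101^1 * 1847^1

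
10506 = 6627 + 3879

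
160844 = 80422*2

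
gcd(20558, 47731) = 1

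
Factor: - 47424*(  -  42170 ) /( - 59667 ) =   -  666623360/19889= -2^7*5^1*13^1*19^1 * 4217^1*19889^( - 1 ) 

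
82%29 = 24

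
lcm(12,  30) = 60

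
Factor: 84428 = 2^2 * 21107^1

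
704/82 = 8 + 24/41 = 8.59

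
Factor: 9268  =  2^2*7^1*331^1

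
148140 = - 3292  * ( - 45)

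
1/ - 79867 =-1+79866/79867  =  - 0.00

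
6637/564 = 6637/564 = 11.77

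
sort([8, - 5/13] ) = [ - 5/13, 8]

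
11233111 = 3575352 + 7657759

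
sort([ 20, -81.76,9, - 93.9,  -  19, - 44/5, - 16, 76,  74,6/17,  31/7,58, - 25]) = [ - 93.9, - 81.76, - 25,  -  19,-16,- 44/5,6/17,31/7,9,20 , 58,74,76]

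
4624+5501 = 10125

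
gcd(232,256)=8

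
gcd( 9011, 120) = 1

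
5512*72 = 396864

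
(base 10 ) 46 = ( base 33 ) 1D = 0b101110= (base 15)31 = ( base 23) 20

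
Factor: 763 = 7^1*109^1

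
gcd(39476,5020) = 4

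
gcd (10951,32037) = 1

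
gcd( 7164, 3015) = 9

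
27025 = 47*575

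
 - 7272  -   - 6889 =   -  383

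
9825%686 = 221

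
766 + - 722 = 44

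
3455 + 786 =4241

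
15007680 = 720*20844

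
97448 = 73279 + 24169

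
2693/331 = 8+45/331 = 8.14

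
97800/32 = 3056 + 1/4= 3056.25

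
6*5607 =33642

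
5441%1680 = 401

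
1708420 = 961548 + 746872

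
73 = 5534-5461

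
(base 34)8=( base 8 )10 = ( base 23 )8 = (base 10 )8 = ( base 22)8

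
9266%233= 179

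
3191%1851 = 1340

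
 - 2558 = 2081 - 4639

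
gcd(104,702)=26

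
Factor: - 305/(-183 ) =5/3 = 3^( - 1 )*5^1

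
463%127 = 82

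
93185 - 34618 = 58567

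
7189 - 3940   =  3249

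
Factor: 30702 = 2^1*3^1 * 7^1*17^1*43^1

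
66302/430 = 33151/215=154.19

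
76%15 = 1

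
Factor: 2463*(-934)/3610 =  - 1150221/1805= - 3^1*5^( - 1)*19^( -2 )*467^1*821^1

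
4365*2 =8730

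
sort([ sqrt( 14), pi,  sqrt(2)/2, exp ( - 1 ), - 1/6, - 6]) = [ -6, - 1/6,exp(-1), sqrt( 2 ) /2,pi,sqrt( 14 ) ] 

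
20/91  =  20/91= 0.22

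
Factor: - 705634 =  - 2^1*352817^1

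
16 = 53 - 37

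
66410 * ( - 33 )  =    -  2191530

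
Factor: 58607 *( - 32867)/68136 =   -  2^( - 3 )*3^( - 1 )*17^ (  -  1)*23^1 *103^1*167^(-1)*569^1*1429^1=-1926236269/68136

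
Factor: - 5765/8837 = -5^1*1153^1*8837^(- 1)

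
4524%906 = 900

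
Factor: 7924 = 2^2*7^1*283^1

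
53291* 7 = 373037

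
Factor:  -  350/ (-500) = 7/10=2^( - 1)*5^( - 1)* 7^1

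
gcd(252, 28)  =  28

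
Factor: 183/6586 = 2^( - 1 ) *3^1 *37^( - 1)*61^1 *89^(  -  1)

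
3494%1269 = 956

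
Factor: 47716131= 3^1*163^1*97579^1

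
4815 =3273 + 1542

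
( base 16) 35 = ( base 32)1l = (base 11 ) 49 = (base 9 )58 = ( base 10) 53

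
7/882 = 1/126 = 0.01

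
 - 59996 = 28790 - 88786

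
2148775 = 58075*37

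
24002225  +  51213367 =75215592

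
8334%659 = 426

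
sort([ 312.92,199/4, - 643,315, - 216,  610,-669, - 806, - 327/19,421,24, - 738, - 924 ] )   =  [ - 924, - 806, -738, - 669,  -  643, - 216, - 327/19, 24,199/4,  312.92,315, 421,610]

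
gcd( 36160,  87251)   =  1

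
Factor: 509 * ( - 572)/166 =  -2^1*11^1*13^1*83^( - 1)*509^1 = - 145574/83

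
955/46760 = 191/9352 = 0.02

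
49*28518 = 1397382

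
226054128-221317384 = 4736744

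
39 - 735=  - 696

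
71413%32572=6269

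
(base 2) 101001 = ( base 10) 41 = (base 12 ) 35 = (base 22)1J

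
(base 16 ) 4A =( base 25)2o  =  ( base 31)2C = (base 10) 74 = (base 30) 2e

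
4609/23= 4609/23 =200.39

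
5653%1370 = 173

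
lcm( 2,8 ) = 8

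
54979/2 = 27489 + 1/2 = 27489.50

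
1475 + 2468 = 3943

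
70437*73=5141901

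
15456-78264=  - 62808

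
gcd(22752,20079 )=9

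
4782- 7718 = -2936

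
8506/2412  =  3+635/1206 = 3.53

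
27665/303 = 91 + 92/303 = 91.30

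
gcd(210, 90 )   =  30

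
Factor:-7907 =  - 7907^1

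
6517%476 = 329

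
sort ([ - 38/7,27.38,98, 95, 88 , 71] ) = [ - 38/7, 27.38  ,  71,88 , 95,98] 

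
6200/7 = 885 + 5/7 = 885.71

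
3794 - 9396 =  - 5602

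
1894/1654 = 1 + 120/827= 1.15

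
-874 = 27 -901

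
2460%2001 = 459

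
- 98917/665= -14131/95 = - 148.75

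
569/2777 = 569/2777=0.20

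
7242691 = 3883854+3358837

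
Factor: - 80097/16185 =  - 5^( - 1 )*13^( - 1)*83^(- 1)*26699^1=-  26699/5395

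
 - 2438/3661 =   -  2438/3661 =-0.67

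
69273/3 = 23091= 23091.00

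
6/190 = 3/95 = 0.03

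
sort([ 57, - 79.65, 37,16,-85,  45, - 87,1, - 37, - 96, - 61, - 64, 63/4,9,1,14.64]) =[ - 96,-87 , - 85, - 79.65, - 64, - 61,-37 , 1,  1, 9,14.64, 63/4, 16, 37 , 45 , 57 ] 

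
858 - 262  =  596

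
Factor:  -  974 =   -  2^1*487^1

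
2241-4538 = -2297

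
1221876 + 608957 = 1830833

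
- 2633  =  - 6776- - 4143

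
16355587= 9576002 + 6779585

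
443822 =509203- 65381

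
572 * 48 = 27456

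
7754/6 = 3877/3 = 1292.33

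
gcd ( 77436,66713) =1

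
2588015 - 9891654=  - 7303639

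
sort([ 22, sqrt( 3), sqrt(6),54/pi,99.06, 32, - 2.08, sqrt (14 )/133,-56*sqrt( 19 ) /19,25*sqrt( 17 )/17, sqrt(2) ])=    [ - 56*sqrt( 19 ) /19,-2.08,sqrt( 14)/133, sqrt( 2), sqrt( 3), sqrt( 6),25 * sqrt(17 ) /17,  54/pi , 22, 32, 99.06 ] 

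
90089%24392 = 16913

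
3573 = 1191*3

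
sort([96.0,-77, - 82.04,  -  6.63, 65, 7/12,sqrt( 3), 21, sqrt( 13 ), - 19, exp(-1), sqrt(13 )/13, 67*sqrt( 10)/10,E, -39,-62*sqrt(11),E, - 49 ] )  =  [ - 62*sqrt ( 11),-82.04, - 77,-49 ,-39, - 19, - 6.63,sqrt(13) /13, exp (-1), 7/12,sqrt( 3), E , E, sqrt( 13), 21, 67 * sqrt( 10 )/10,  65,  96.0] 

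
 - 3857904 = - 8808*438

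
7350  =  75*98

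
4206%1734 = 738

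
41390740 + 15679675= 57070415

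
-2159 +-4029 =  - 6188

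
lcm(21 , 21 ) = 21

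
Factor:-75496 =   -  2^3*9437^1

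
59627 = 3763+55864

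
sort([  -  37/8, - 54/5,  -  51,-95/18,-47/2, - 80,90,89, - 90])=[ - 90, - 80, - 51, - 47/2, - 54/5, - 95/18,-37/8,89, 90] 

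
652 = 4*163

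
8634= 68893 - 60259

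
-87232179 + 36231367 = -51000812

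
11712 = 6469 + 5243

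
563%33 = 2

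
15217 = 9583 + 5634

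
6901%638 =521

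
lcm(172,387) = 1548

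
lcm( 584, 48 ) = 3504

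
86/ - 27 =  - 86/27=- 3.19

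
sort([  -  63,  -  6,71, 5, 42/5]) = [ - 63, - 6,  5, 42/5 , 71]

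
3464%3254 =210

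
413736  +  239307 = 653043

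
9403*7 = 65821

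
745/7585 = 149/1517 = 0.10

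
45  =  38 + 7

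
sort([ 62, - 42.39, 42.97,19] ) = [ - 42.39, 19, 42.97, 62]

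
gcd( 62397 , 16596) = 9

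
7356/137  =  7356/137 = 53.69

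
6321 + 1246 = 7567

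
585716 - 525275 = 60441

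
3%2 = 1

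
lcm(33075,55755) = 1951425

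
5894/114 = 51 + 40/57 = 51.70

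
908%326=256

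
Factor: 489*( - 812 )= -2^2* 3^1*7^1*29^1*163^1  =  - 397068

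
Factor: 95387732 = 2^2*11^1*2167903^1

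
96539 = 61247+35292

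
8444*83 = 700852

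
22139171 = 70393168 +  - 48253997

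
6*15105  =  90630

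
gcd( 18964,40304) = 44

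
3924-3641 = 283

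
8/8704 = 1/1088 = 0.00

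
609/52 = 11 + 37/52 = 11.71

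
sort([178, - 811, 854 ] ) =[ -811,178, 854]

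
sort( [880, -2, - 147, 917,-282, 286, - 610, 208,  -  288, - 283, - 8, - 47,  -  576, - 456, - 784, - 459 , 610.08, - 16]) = [ - 784 ,  -  610 , - 576, - 459, - 456, - 288, - 283, - 282, - 147, - 47,-16, - 8, - 2, 208, 286, 610.08, 880, 917]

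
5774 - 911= 4863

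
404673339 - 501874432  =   - 97201093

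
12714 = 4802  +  7912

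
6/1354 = 3/677 =0.00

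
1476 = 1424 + 52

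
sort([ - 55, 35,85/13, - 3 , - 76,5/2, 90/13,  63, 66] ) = [ - 76, - 55, - 3, 5/2, 85/13, 90/13, 35, 63, 66 ]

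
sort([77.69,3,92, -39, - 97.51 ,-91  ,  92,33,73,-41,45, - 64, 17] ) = [-97.51,-91, - 64, - 41, - 39,3  ,  17, 33,45,73, 77.69  ,  92,92]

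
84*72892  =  6122928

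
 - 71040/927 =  - 23680/309   =  - 76.63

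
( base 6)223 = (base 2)1010111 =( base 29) 30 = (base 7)153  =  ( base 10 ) 87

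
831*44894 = 37306914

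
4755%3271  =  1484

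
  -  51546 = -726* 71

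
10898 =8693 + 2205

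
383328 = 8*47916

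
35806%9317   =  7855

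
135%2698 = 135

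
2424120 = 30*80804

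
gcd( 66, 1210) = 22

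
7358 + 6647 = 14005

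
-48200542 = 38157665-86358207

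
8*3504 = 28032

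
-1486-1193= - 2679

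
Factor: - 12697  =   - 12697^1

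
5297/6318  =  5297/6318 = 0.84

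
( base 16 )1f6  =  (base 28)HQ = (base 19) 178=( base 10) 502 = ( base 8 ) 766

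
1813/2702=259/386 = 0.67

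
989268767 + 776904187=1766172954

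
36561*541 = 19779501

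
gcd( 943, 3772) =943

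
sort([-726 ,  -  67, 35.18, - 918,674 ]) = [  -  918, - 726, - 67 , 35.18,674]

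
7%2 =1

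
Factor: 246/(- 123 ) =-2^1 = - 2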